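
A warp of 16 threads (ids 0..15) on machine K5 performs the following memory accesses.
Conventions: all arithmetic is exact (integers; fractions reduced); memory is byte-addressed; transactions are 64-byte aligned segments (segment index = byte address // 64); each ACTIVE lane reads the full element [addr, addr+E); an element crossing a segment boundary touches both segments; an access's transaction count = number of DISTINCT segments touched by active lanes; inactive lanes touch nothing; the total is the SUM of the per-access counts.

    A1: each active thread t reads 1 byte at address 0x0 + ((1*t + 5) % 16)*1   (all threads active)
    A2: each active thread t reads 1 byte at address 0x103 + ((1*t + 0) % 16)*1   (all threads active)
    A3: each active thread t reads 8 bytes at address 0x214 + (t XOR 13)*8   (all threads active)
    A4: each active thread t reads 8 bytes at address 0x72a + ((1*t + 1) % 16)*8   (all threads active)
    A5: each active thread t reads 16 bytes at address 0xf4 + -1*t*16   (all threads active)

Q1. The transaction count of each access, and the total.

A1: 1 transaction
A2: 1 transaction
A3: 3 transactions
A4: 3 transactions
A5: 5 transactions

Answer: 1,1,3,3,5; total 13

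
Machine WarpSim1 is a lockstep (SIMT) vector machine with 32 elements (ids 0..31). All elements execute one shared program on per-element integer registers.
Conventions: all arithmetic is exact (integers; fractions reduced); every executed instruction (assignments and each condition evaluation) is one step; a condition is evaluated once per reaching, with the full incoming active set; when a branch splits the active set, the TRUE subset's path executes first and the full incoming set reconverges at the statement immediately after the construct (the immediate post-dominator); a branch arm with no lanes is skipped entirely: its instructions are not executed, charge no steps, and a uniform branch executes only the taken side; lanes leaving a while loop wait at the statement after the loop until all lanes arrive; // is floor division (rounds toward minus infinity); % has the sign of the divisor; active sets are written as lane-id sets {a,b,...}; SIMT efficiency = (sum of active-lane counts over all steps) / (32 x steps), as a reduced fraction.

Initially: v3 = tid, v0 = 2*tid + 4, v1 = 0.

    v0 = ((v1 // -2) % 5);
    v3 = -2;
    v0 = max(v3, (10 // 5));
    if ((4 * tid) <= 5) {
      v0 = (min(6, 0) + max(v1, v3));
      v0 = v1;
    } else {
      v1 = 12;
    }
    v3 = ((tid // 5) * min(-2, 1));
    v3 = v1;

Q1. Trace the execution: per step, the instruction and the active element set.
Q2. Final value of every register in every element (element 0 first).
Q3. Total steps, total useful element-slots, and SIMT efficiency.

step 0: v0 <- ((v1 // -2) % 5)       {0,1,2,3,4,5,6,7,8,9,10,11,12,13,14,15,16,17,18,19,20,21,22,23,24,25,26,27,28,29,30,31}
step 1: v3 <- -2                     {0,1,2,3,4,5,6,7,8,9,10,11,12,13,14,15,16,17,18,19,20,21,22,23,24,25,26,27,28,29,30,31}
step 2: v0 <- max(v3, (10 // 5))     {0,1,2,3,4,5,6,7,8,9,10,11,12,13,14,15,16,17,18,19,20,21,22,23,24,25,26,27,28,29,30,31}
step 3: eval ((4 * tid) <= 5)        {0,1,2,3,4,5,6,7,8,9,10,11,12,13,14,15,16,17,18,19,20,21,22,23,24,25,26,27,28,29,30,31}
step 4: v0 <- (min(6, 0) + max(v1, v3)) {0,1}
step 5: v0 <- v1                     {0,1}
step 6: v1 <- 12                     {2,3,4,5,6,7,8,9,10,11,12,13,14,15,16,17,18,19,20,21,22,23,24,25,26,27,28,29,30,31}
step 7: v3 <- ((tid // 5) * min(-2, 1)) {0,1,2,3,4,5,6,7,8,9,10,11,12,13,14,15,16,17,18,19,20,21,22,23,24,25,26,27,28,29,30,31}
step 8: v3 <- v1                     {0,1,2,3,4,5,6,7,8,9,10,11,12,13,14,15,16,17,18,19,20,21,22,23,24,25,26,27,28,29,30,31}

Answer: 9 steps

v3: 0,0,12,12,12,12,12,12,12,12,12,12,12,12,12,12,12,12,12,12,12,12,12,12,12,12,12,12,12,12,12,12
v0: 0,0,2,2,2,2,2,2,2,2,2,2,2,2,2,2,2,2,2,2,2,2,2,2,2,2,2,2,2,2,2,2
v1: 0,0,12,12,12,12,12,12,12,12,12,12,12,12,12,12,12,12,12,12,12,12,12,12,12,12,12,12,12,12,12,12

steps = 9; useful = 226; efficiency = 226/288 = 113/144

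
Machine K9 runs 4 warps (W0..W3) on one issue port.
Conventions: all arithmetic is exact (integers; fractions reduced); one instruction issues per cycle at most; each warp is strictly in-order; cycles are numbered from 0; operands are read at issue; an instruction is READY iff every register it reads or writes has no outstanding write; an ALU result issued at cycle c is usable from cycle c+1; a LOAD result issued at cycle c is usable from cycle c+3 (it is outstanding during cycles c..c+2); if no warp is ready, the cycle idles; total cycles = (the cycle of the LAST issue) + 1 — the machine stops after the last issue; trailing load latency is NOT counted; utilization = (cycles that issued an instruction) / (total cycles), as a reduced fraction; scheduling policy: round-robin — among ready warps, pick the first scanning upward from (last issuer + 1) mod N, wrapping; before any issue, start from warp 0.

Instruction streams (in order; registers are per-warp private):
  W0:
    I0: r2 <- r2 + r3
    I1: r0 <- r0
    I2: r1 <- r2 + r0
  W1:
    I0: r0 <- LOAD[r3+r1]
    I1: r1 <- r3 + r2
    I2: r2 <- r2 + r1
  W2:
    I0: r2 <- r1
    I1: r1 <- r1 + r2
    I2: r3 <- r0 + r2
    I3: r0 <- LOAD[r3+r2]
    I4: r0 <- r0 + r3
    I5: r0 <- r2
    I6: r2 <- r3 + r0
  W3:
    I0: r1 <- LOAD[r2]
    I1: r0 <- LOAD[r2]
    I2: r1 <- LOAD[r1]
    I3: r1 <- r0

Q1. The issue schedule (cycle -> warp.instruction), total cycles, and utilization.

cycle 0: W0.I0
cycle 1: W1.I0
cycle 2: W2.I0
cycle 3: W3.I0
cycle 4: W0.I1
cycle 5: W1.I1
cycle 6: W2.I1
cycle 7: W3.I1
cycle 8: W0.I2
cycle 9: W1.I2
cycle 10: W2.I2
cycle 11: W3.I2
cycle 12: W2.I3
cycle 13: idle
cycle 14: W3.I3
cycle 15: W2.I4
cycle 16: W2.I5
cycle 17: W2.I6

Answer: 18 cycles, utilization 17/18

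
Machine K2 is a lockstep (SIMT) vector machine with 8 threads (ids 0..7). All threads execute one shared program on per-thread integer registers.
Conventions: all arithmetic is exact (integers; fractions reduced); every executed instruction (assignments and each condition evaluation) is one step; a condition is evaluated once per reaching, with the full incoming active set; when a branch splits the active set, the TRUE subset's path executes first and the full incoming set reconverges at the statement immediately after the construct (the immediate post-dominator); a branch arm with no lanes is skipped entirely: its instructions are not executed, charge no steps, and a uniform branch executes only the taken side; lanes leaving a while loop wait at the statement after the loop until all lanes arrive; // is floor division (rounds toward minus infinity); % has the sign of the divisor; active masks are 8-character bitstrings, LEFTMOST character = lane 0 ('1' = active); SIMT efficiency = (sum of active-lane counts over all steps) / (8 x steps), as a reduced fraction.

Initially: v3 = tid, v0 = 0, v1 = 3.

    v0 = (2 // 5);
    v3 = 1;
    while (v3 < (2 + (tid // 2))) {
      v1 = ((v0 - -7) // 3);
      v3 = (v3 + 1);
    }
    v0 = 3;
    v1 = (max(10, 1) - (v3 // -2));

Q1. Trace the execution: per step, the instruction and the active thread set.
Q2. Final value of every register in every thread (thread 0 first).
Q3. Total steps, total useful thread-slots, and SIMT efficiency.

step 0: v0 <- (2 // 5)               11111111
step 1: v3 <- 1                      11111111
step 2: eval (v3 < (2 + (tid // 2))) 11111111
step 3: v1 <- ((v0 - -7) // 3)       11111111
step 4: v3 <- (v3 + 1)               11111111
step 5: eval (v3 < (2 + (tid // 2))) 11111111
step 6: v1 <- ((v0 - -7) // 3)       00111111
step 7: v3 <- (v3 + 1)               00111111
step 8: eval (v3 < (2 + (tid // 2))) 00111111
step 9: v1 <- ((v0 - -7) // 3)       00001111
step 10: v3 <- (v3 + 1)               00001111
step 11: eval (v3 < (2 + (tid // 2))) 00001111
step 12: v1 <- ((v0 - -7) // 3)       00000011
step 13: v3 <- (v3 + 1)               00000011
step 14: eval (v3 < (2 + (tid // 2))) 00000011
step 15: v0 <- 3                      11111111
step 16: v1 <- (max(10, 1) - (v3 // -2)) 11111111

Answer: 17 steps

v3: 2,2,3,3,4,4,5,5
v0: 3,3,3,3,3,3,3,3
v1: 11,11,12,12,12,12,13,13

steps = 17; useful = 100; efficiency = 100/136 = 25/34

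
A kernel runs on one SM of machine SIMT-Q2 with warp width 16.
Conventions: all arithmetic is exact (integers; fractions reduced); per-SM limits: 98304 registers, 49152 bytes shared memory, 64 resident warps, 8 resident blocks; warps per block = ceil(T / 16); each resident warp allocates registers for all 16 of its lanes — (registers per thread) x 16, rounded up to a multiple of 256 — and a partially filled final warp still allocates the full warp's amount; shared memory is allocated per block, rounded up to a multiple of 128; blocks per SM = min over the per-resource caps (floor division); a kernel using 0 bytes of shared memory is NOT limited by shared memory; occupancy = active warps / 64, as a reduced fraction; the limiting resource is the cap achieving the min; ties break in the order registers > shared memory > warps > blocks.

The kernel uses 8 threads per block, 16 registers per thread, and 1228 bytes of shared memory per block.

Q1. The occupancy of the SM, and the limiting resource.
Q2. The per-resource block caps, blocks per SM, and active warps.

Answer: occupancy 1/8, limited by blocks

registers: 384 blocks
shared memory: 38 blocks
warps: 64 blocks
blocks: 8 blocks

Answer: 8 blocks, 8 active warps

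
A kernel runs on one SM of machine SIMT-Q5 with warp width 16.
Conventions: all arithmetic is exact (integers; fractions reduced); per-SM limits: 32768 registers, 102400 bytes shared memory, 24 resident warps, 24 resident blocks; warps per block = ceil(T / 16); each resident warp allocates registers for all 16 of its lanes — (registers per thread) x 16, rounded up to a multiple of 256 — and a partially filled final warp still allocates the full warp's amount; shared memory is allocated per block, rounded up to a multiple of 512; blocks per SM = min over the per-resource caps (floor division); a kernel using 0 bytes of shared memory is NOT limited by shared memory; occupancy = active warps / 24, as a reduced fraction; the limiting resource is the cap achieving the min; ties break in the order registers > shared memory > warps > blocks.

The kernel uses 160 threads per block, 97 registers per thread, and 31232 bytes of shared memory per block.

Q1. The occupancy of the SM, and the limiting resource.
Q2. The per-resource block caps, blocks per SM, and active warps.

Answer: occupancy 5/12, limited by registers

registers: 1 block
shared memory: 3 blocks
warps: 2 blocks
blocks: 24 blocks

Answer: 1 block, 10 active warps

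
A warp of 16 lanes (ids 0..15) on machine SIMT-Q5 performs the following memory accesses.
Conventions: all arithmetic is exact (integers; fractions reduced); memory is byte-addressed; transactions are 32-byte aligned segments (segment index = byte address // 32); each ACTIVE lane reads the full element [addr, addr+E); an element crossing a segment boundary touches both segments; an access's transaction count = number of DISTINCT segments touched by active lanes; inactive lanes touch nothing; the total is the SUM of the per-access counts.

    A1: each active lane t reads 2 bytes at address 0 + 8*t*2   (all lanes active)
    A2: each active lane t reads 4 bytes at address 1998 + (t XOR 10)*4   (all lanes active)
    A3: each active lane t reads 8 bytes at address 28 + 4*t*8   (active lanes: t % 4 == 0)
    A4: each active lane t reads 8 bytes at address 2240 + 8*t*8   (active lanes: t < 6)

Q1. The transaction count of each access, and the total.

A1: 8 transactions
A2: 3 transactions
A3: 8 transactions
A4: 6 transactions

Answer: 8,3,8,6; total 25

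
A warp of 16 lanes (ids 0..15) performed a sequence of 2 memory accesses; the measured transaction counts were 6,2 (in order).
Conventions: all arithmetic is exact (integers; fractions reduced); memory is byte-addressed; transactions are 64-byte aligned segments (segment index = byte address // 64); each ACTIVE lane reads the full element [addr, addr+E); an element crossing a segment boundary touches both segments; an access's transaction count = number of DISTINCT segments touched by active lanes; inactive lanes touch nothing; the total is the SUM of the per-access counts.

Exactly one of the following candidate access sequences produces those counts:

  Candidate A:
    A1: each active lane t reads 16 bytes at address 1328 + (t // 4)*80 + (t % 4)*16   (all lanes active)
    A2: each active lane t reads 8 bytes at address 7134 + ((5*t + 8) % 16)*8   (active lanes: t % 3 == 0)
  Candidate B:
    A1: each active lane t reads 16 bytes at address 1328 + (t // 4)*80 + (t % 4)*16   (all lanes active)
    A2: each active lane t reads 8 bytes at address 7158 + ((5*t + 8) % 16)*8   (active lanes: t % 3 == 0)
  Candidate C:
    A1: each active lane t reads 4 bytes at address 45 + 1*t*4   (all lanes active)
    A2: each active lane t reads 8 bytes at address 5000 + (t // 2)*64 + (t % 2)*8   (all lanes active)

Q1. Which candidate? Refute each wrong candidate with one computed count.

B: A2 gives 1 transaction, not 2
C: A1 gives 2 transactions, not 6
A: all counts match (6,2)

Answer: A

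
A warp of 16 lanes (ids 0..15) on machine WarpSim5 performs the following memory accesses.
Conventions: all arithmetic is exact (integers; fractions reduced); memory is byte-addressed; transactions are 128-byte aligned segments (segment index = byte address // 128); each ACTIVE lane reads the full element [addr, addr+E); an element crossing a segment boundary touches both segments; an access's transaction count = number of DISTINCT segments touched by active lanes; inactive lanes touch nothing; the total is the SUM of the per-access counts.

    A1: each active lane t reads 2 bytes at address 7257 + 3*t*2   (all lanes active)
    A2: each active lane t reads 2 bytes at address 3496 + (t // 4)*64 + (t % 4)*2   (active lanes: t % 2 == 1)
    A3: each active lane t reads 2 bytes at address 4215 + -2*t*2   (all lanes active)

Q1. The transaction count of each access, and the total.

A1: 2 transactions
A2: 2 transactions
A3: 1 transaction

Answer: 2,2,1; total 5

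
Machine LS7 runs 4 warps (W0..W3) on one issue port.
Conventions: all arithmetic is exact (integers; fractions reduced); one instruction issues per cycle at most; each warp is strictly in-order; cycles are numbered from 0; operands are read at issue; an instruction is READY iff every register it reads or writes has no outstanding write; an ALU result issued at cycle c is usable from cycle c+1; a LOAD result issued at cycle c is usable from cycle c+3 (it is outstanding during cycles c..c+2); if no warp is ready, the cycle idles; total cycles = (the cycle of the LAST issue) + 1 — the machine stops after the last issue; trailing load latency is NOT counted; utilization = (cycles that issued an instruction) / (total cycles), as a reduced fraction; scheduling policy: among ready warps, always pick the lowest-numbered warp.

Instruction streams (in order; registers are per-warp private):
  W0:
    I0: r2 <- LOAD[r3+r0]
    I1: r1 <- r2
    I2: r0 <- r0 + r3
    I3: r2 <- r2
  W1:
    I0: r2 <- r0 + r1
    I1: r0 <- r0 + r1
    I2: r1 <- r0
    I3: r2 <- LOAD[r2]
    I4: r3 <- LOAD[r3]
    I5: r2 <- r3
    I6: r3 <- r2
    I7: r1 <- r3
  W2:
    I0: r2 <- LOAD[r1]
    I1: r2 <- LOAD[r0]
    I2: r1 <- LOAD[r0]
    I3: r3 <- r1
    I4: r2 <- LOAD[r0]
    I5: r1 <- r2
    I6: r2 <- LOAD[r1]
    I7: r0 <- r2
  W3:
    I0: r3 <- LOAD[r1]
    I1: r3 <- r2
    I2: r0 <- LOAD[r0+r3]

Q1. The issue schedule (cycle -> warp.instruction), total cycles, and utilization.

cycle 0: W0.I0
cycle 1: W1.I0
cycle 2: W1.I1
cycle 3: W0.I1
cycle 4: W0.I2
cycle 5: W0.I3
cycle 6: W1.I2
cycle 7: W1.I3
cycle 8: W1.I4
cycle 9: W2.I0
cycle 10: W3.I0
cycle 11: W1.I5
cycle 12: W1.I6
cycle 13: W1.I7
cycle 14: W2.I1
cycle 15: W2.I2
cycle 16: W3.I1
cycle 17: W3.I2
cycle 18: W2.I3
cycle 19: W2.I4
cycle 20: idle
cycle 21: idle
cycle 22: W2.I5
cycle 23: W2.I6
cycle 24: idle
cycle 25: idle
cycle 26: W2.I7

Answer: 27 cycles, utilization 23/27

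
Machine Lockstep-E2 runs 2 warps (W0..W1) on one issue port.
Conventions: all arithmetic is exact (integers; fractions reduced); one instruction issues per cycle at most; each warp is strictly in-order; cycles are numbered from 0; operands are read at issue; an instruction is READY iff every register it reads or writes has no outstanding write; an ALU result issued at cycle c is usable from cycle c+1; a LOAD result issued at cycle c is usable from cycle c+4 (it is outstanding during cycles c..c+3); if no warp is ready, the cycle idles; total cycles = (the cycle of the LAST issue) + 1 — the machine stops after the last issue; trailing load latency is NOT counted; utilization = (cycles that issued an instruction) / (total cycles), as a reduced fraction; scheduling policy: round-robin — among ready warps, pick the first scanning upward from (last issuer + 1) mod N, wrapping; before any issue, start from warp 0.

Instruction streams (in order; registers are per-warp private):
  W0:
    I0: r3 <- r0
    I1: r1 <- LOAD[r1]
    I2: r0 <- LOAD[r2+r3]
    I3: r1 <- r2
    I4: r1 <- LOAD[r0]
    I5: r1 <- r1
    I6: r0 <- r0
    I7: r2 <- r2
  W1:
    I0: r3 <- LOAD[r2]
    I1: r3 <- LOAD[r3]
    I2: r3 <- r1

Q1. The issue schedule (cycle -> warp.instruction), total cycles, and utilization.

cycle 0: W0.I0
cycle 1: W1.I0
cycle 2: W0.I1
cycle 3: W0.I2
cycle 4: idle
cycle 5: W1.I1
cycle 6: W0.I3
cycle 7: W0.I4
cycle 8: idle
cycle 9: W1.I2
cycle 10: idle
cycle 11: W0.I5
cycle 12: W0.I6
cycle 13: W0.I7

Answer: 14 cycles, utilization 11/14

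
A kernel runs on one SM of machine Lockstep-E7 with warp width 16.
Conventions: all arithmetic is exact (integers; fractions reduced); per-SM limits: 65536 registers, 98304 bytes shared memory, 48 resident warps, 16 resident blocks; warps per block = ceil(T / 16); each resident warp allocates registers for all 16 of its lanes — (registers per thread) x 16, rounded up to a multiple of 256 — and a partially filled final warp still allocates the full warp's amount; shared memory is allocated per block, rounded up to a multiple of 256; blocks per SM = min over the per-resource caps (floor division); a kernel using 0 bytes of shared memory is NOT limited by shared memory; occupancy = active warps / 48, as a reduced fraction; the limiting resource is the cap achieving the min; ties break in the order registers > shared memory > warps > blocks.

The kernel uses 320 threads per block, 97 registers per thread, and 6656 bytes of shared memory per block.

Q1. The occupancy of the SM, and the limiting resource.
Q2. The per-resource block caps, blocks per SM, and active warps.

Answer: occupancy 5/12, limited by registers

registers: 1 block
shared memory: 14 blocks
warps: 2 blocks
blocks: 16 blocks

Answer: 1 block, 20 active warps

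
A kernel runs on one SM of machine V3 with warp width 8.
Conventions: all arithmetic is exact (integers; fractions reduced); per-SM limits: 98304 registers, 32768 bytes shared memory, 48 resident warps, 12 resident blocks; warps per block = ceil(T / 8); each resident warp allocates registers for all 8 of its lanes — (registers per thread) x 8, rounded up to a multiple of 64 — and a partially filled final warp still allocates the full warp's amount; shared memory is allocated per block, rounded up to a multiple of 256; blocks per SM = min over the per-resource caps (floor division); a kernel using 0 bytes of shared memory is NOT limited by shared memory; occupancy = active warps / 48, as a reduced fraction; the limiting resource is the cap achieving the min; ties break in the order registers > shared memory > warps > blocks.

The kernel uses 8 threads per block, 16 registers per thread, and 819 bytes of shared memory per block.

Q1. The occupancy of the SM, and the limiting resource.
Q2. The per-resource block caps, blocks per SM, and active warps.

Answer: occupancy 1/4, limited by blocks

registers: 768 blocks
shared memory: 32 blocks
warps: 48 blocks
blocks: 12 blocks

Answer: 12 blocks, 12 active warps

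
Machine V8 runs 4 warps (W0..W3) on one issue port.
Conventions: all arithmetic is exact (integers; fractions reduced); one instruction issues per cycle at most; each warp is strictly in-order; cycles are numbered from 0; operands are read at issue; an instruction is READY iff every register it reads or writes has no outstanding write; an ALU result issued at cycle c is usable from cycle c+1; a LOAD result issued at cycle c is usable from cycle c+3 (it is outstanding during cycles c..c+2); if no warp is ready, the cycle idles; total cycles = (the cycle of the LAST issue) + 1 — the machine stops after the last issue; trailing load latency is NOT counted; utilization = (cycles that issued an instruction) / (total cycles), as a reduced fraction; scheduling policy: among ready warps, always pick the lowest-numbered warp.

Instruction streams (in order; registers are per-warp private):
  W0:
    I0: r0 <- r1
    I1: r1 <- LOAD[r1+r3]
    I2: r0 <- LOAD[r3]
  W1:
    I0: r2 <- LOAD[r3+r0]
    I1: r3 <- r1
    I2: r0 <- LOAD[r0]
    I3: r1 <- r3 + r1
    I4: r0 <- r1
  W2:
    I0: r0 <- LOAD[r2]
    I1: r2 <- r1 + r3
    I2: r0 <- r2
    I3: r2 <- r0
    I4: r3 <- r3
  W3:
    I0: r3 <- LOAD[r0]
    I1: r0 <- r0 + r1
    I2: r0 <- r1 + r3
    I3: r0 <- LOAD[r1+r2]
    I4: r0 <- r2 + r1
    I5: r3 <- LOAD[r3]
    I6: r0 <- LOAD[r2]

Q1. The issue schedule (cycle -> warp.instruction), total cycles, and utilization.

cycle 0: W0.I0
cycle 1: W0.I1
cycle 2: W0.I2
cycle 3: W1.I0
cycle 4: W1.I1
cycle 5: W1.I2
cycle 6: W1.I3
cycle 7: W2.I0
cycle 8: W1.I4
cycle 9: W2.I1
cycle 10: W2.I2
cycle 11: W2.I3
cycle 12: W2.I4
cycle 13: W3.I0
cycle 14: W3.I1
cycle 15: idle
cycle 16: W3.I2
cycle 17: W3.I3
cycle 18: idle
cycle 19: idle
cycle 20: W3.I4
cycle 21: W3.I5
cycle 22: W3.I6

Answer: 23 cycles, utilization 20/23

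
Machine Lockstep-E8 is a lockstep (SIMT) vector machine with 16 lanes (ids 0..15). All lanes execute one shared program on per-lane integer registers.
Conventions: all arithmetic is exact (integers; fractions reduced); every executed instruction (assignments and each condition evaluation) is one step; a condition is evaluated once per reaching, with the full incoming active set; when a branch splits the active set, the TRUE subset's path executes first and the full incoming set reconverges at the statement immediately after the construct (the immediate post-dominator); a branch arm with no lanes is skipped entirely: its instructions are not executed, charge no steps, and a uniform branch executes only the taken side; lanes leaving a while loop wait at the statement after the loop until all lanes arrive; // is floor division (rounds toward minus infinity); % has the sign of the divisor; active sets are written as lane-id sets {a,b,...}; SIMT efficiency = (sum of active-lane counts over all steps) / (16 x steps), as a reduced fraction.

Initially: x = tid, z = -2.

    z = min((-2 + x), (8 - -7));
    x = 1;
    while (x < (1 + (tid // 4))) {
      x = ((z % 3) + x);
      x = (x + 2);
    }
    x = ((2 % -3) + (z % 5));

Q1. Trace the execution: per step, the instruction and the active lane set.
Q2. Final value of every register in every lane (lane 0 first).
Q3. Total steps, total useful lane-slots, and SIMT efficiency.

step 0: z <- min((-2 + x), (8 - -7)) {0,1,2,3,4,5,6,7,8,9,10,11,12,13,14,15}
step 1: x <- 1                       {0,1,2,3,4,5,6,7,8,9,10,11,12,13,14,15}
step 2: eval (x < (1 + (tid // 4)))  {0,1,2,3,4,5,6,7,8,9,10,11,12,13,14,15}
step 3: x <- ((z % 3) + x)           {4,5,6,7,8,9,10,11,12,13,14,15}
step 4: x <- (x + 2)                 {4,5,6,7,8,9,10,11,12,13,14,15}
step 5: eval (x < (1 + (tid // 4)))  {4,5,6,7,8,9,10,11,12,13,14,15}
step 6: x <- ((z % 3) + x)           {14}
step 7: x <- (x + 2)                 {14}
step 8: eval (x < (1 + (tid // 4)))  {14}
step 9: x <- ((2 % -3) + (z % 5))    {0,1,2,3,4,5,6,7,8,9,10,11,12,13,14,15}

Answer: 10 steps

x: 2,3,-1,0,1,2,3,-1,0,1,2,3,-1,0,1,2
z: -2,-1,0,1,2,3,4,5,6,7,8,9,10,11,12,13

steps = 10; useful = 103; efficiency = 103/160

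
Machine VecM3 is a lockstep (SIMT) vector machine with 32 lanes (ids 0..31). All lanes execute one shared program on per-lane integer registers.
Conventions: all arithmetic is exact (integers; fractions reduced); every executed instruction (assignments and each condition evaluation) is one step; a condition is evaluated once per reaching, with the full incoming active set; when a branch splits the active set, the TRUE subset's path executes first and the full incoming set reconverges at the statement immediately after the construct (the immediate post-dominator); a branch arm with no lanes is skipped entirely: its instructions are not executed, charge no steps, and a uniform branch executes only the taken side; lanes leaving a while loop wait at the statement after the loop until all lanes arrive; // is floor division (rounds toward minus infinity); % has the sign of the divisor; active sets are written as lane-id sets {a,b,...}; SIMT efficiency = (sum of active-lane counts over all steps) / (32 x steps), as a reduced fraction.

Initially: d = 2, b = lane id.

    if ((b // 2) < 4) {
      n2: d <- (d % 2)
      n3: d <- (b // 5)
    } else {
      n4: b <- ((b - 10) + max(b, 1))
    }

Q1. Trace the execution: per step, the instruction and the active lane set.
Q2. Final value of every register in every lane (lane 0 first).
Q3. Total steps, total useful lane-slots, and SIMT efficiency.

step 0: eval ((b // 2) < 4)          {0,1,2,3,4,5,6,7,8,9,10,11,12,13,14,15,16,17,18,19,20,21,22,23,24,25,26,27,28,29,30,31}
step 1: d <- (d % 2)                 {0,1,2,3,4,5,6,7}
step 2: d <- (b // 5)                {0,1,2,3,4,5,6,7}
step 3: b <- ((b - 10) + max(b, 1))  {8,9,10,11,12,13,14,15,16,17,18,19,20,21,22,23,24,25,26,27,28,29,30,31}

Answer: 4 steps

d: 0,0,0,0,0,1,1,1,2,2,2,2,2,2,2,2,2,2,2,2,2,2,2,2,2,2,2,2,2,2,2,2
b: 0,1,2,3,4,5,6,7,6,8,10,12,14,16,18,20,22,24,26,28,30,32,34,36,38,40,42,44,46,48,50,52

steps = 4; useful = 72; efficiency = 72/128 = 9/16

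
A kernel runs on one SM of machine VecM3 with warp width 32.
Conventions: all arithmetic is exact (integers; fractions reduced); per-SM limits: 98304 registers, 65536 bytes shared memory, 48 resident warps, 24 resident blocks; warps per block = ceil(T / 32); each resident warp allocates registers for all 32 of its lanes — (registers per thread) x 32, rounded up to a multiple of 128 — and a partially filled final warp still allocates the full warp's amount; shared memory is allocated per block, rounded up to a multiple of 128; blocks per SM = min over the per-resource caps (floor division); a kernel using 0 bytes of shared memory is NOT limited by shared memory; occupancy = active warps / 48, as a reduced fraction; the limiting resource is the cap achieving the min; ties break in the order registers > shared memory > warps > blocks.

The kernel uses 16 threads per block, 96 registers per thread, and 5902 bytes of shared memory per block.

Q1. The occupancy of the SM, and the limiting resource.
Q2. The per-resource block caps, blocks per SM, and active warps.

Answer: occupancy 5/24, limited by shared memory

registers: 32 blocks
shared memory: 10 blocks
warps: 48 blocks
blocks: 24 blocks

Answer: 10 blocks, 10 active warps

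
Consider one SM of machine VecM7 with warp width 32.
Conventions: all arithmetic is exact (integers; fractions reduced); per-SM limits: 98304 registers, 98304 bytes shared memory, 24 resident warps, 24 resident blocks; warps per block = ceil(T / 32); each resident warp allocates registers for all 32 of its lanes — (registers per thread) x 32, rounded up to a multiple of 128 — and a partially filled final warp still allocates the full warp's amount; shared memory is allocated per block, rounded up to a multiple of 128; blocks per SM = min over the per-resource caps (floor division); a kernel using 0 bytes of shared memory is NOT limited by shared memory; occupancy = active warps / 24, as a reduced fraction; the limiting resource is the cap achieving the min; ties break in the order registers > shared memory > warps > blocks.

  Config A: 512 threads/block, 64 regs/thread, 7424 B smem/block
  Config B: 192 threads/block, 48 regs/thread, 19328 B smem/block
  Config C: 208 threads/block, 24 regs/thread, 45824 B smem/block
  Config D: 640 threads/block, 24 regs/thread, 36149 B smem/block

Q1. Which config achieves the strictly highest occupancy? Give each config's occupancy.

occupancies: A 2/3, B 1, C 7/12, D 5/6

Answer: B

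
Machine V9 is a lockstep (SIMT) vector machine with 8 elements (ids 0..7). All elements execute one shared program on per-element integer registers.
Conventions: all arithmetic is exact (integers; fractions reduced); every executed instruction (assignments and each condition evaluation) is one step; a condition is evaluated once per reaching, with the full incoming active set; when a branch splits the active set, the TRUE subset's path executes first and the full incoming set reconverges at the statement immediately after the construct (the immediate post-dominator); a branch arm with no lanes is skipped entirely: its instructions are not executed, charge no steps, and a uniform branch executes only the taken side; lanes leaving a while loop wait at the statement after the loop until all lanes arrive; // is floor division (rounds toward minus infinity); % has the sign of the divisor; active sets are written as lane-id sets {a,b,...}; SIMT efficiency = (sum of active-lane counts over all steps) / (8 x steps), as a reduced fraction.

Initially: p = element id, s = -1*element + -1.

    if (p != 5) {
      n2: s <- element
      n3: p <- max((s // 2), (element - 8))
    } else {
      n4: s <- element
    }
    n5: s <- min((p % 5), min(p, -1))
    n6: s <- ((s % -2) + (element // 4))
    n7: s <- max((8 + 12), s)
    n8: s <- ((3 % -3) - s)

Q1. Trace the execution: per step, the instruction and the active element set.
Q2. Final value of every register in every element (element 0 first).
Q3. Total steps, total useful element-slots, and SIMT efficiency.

step 0: eval (p != 5)                {0,1,2,3,4,5,6,7}
step 1: s <- element                 {0,1,2,3,4,6,7}
step 2: p <- max((s // 2), (element - 8)) {0,1,2,3,4,6,7}
step 3: s <- element                 {5}
step 4: s <- min((p % 5), min(p, -1)) {0,1,2,3,4,5,6,7}
step 5: s <- ((s % -2) + (element // 4)) {0,1,2,3,4,5,6,7}
step 6: s <- max((8 + 12), s)        {0,1,2,3,4,5,6,7}
step 7: s <- ((3 % -3) - s)          {0,1,2,3,4,5,6,7}

Answer: 8 steps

p: 0,0,1,1,2,5,3,3
s: -20,-20,-20,-20,-20,-20,-20,-20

steps = 8; useful = 55; efficiency = 55/64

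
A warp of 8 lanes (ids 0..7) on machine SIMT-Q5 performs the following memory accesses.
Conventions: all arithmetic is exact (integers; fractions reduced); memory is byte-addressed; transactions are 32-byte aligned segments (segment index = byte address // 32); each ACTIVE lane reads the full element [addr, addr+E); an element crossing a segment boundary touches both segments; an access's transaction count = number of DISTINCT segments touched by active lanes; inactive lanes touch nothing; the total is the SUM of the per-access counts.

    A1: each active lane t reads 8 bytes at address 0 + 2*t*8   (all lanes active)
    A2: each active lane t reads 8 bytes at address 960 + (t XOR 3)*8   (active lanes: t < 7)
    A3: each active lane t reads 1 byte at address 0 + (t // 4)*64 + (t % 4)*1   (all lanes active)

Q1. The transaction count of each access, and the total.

A1: 4 transactions
A2: 2 transactions
A3: 2 transactions

Answer: 4,2,2; total 8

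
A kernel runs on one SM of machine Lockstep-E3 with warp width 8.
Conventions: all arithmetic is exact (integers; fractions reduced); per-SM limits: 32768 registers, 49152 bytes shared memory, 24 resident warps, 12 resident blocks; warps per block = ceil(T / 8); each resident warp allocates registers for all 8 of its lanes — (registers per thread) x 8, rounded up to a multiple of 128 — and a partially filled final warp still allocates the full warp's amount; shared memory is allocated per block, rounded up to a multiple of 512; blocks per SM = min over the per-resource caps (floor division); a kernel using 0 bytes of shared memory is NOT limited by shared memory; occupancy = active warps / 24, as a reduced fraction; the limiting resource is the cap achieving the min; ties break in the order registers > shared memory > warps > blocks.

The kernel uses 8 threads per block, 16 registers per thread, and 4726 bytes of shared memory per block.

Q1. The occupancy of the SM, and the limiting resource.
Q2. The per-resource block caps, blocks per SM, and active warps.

Answer: occupancy 3/8, limited by shared memory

registers: 256 blocks
shared memory: 9 blocks
warps: 24 blocks
blocks: 12 blocks

Answer: 9 blocks, 9 active warps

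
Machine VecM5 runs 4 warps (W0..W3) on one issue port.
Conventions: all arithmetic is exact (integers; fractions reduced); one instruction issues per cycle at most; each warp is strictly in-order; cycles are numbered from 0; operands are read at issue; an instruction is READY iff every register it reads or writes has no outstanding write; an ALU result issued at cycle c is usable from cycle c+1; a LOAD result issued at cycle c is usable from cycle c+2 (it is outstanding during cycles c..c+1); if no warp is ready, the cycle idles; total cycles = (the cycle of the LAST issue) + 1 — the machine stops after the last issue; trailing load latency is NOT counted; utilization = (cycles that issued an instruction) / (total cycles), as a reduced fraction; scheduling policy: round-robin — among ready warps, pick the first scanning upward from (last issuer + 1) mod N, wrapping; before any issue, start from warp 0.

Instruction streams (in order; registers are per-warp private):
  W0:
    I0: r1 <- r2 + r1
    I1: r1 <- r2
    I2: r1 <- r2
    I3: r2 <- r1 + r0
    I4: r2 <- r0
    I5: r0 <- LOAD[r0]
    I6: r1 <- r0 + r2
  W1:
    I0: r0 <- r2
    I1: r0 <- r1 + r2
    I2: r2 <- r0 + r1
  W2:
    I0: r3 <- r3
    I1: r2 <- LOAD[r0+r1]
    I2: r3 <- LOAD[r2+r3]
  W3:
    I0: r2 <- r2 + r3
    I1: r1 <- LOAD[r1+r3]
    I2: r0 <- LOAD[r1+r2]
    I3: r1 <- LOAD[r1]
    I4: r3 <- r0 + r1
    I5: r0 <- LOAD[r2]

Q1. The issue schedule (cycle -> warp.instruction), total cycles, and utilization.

cycle 0: W0.I0
cycle 1: W1.I0
cycle 2: W2.I0
cycle 3: W3.I0
cycle 4: W0.I1
cycle 5: W1.I1
cycle 6: W2.I1
cycle 7: W3.I1
cycle 8: W0.I2
cycle 9: W1.I2
cycle 10: W2.I2
cycle 11: W3.I2
cycle 12: W0.I3
cycle 13: W3.I3
cycle 14: W0.I4
cycle 15: W3.I4
cycle 16: W0.I5
cycle 17: W3.I5
cycle 18: W0.I6

Answer: 19 cycles, utilization 1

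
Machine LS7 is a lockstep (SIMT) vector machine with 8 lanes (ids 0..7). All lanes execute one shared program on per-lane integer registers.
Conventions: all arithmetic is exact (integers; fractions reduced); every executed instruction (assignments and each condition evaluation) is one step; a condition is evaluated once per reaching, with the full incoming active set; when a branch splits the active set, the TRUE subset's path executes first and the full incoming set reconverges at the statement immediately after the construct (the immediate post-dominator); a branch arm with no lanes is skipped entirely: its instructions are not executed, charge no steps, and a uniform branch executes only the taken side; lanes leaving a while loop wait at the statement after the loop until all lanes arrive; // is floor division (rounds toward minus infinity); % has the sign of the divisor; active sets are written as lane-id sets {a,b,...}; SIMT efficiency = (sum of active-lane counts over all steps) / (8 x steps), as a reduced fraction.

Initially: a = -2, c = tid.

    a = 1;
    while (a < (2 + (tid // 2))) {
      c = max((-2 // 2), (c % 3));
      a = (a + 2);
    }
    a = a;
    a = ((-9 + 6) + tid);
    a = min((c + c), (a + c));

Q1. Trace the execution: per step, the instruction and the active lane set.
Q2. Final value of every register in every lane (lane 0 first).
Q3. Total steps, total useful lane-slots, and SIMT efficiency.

step 0: a <- 1                       {0,1,2,3,4,5,6,7}
step 1: eval (a < (2 + (tid // 2)))  {0,1,2,3,4,5,6,7}
step 2: c <- max((-2 // 2), (c % 3)) {0,1,2,3,4,5,6,7}
step 3: a <- (a + 2)                 {0,1,2,3,4,5,6,7}
step 4: eval (a < (2 + (tid // 2)))  {0,1,2,3,4,5,6,7}
step 5: c <- max((-2 // 2), (c % 3)) {4,5,6,7}
step 6: a <- (a + 2)                 {4,5,6,7}
step 7: eval (a < (2 + (tid // 2)))  {4,5,6,7}
step 8: a <- a                       {0,1,2,3,4,5,6,7}
step 9: a <- ((-9 + 6) + tid)        {0,1,2,3,4,5,6,7}
step 10: a <- min((c + c), (a + c))   {0,1,2,3,4,5,6,7}

Answer: 11 steps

a: -3,-1,1,0,2,4,0,2
c: 0,1,2,0,1,2,0,1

steps = 11; useful = 76; efficiency = 76/88 = 19/22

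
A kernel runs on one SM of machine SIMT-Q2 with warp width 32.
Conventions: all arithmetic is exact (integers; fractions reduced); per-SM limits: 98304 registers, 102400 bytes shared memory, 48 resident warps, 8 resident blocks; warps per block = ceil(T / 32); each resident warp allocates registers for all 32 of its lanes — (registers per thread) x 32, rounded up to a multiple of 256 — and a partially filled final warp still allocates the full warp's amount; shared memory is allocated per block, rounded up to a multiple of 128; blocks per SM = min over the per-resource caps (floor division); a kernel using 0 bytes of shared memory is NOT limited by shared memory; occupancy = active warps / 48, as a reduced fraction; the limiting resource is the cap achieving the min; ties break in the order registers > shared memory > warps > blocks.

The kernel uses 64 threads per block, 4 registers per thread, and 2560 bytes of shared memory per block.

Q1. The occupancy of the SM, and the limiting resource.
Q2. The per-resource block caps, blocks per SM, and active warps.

Answer: occupancy 1/3, limited by blocks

registers: 192 blocks
shared memory: 40 blocks
warps: 24 blocks
blocks: 8 blocks

Answer: 8 blocks, 16 active warps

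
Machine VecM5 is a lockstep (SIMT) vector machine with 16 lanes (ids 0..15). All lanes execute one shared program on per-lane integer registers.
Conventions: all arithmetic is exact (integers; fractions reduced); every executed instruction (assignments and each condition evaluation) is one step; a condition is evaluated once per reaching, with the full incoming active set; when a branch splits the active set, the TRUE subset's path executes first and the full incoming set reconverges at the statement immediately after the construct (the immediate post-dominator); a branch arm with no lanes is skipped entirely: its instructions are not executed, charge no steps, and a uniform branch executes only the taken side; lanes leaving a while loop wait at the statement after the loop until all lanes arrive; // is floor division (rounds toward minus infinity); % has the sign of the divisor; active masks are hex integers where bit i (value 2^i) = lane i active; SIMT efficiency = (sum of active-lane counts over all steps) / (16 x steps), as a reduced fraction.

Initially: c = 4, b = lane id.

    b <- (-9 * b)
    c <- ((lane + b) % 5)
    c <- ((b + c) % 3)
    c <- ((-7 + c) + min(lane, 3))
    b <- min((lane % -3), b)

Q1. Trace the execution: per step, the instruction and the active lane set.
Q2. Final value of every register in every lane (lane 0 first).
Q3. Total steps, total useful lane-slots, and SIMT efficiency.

step 0: b <- (-9 * b)                0xffff
step 1: c <- ((lane + b) % 5)        0xffff
step 2: c <- ((b + c) % 3)           0xffff
step 3: c <- ((-7 + c) + min(lane, 3)) 0xffff
step 4: b <- min((lane % -3), b)     0xffff

Answer: 5 steps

c: -7,-4,-4,-3,-4,-4,-2,-3,-3,-4,-4,-2,-3,-3,-4,-4
b: 0,-9,-18,-27,-36,-45,-54,-63,-72,-81,-90,-99,-108,-117,-126,-135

steps = 5; useful = 80; efficiency = 80/80 = 1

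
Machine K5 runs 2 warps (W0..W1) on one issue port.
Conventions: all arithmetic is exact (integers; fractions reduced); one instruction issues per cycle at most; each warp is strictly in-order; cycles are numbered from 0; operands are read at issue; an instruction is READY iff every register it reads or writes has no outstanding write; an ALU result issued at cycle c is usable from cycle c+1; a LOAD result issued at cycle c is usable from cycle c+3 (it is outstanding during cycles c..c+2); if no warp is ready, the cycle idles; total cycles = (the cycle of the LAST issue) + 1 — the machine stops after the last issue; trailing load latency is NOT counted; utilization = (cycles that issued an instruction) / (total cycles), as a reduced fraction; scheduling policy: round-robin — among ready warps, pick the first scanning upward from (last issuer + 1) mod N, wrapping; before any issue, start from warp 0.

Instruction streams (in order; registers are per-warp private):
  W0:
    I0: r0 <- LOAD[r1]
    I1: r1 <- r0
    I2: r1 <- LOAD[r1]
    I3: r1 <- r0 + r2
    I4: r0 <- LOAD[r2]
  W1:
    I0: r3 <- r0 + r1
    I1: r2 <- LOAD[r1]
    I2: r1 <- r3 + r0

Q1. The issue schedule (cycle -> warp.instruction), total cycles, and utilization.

cycle 0: W0.I0
cycle 1: W1.I0
cycle 2: W1.I1
cycle 3: W0.I1
cycle 4: W1.I2
cycle 5: W0.I2
cycle 6: idle
cycle 7: idle
cycle 8: W0.I3
cycle 9: W0.I4

Answer: 10 cycles, utilization 4/5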